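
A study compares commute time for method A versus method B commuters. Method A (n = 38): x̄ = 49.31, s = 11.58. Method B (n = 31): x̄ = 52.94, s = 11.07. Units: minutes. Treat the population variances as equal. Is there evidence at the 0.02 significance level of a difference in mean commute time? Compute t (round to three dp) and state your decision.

Let group 1 = method A, group 2 = method B. H0: μ_1 = μ_2; H1: μ_1 ≠ μ_2 (two-sample pooled-variance t-test, two-sided).
s_p² = [(38−1)·11.58² + (31−1)·11.07²]/(38+31−2) = 128.924
t = (49.31 − 52.94)/√[128.924·(1/38 + 1/31)] = -1.321
df = n₁ + n₂ − 2 = 67
Two-sided p-value ≈ 0.1910
Since p ≈ 0.1910 > α = 0.02, fail to reject H0; the evidence is not statistically significant.

t = -1.321; fail to reject H0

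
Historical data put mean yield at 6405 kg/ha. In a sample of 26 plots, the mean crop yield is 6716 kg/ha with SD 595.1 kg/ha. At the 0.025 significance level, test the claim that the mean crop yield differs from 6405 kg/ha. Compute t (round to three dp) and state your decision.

H0: μ = 6405; H1: μ ≠ 6405 (one-sample t-test, two-sided).
t = (x̄ − μ₀)/(s/√n) = (6716 − 6405)/(595.1/√26) = 2.665
df = n − 1 = 25
Two-sided p-value ≈ 0.013
Since p ≈ 0.013 < α = 0.025, reject H0; the data support H1.

t = 2.665; reject H0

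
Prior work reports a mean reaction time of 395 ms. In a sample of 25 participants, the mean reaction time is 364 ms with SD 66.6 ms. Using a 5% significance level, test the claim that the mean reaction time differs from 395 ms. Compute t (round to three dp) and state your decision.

H0: μ = 395; H1: μ ≠ 395 (one-sample t-test, two-sided).
t = (x̄ − μ₀)/(s/√n) = (364 − 395)/(66.6/√25) = -2.327
df = n − 1 = 24
Two-sided p-value ≈ 0.029
Since p ≈ 0.029 < α = 0.05, reject H0; the evidence is statistically significant.

t = -2.327; reject H0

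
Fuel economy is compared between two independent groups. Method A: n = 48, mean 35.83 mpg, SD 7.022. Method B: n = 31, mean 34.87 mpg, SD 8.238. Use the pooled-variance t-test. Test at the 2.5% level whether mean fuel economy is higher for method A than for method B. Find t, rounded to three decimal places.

0.554

Let group 1 = method A, group 2 = method B. H0: μ_1 = μ_2; H1: μ_1 > μ_2 (two-sample pooled-variance t-test, right-tailed).
s_p² = [(48−1)·7.022² + (31−1)·8.238²]/(48+31−2) = 56.5382
t = (35.83 − 34.87)/√[56.5382·(1/48 + 1/31)] = 0.554
df = n₁ + n₂ − 2 = 77
p-value = P(T ≥ 0.554) ≈ 0.291
Since p ≈ 0.291 > α = 0.025, fail to reject H0; the evidence is not statistically significant.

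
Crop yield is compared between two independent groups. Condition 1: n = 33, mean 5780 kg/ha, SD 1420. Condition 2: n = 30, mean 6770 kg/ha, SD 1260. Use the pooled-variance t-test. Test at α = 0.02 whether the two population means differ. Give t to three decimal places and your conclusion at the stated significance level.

t = -2.915; reject H0

Let group 1 = condition 1, group 2 = condition 2. H0: μ_1 = μ_2; H1: μ_1 ≠ μ_2 (two-sample pooled-variance t-test, two-sided).
s_p² = [(33−1)·1420² + (30−1)·1260²]/(33+30−2) = 1812540
t = (5780 − 6770)/√[1812540·(1/33 + 1/30)] = -2.915
df = n₁ + n₂ − 2 = 61
Two-sided p-value ≈ 0.0050
Since p ≈ 0.0050 < α = 0.02, reject H0; the evidence is statistically significant.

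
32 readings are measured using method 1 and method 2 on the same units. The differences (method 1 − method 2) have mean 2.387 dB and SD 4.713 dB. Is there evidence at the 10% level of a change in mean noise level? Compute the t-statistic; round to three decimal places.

H0: μ_d = 0; H1: μ_d ≠ 0 (paired t-test on the differences, two-sided).
t = d̄/(s_d/√n) = 2.387/(4.713/√32) = 2.865
df = n − 1 = 31
Two-sided p-value ≈ 0.007
Since p ≈ 0.007 < α = 0.1, reject H0; the evidence is statistically significant.

2.865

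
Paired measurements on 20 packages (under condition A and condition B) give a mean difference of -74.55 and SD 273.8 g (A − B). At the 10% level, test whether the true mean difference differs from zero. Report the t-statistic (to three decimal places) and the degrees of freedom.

t = -1.218, df = 19

H0: μ_d = 0; H1: μ_d ≠ 0 (paired t-test on the differences, two-sided).
t = d̄/(s_d/√n) = -74.55/(273.8/√20) = -1.218
df = n − 1 = 19
Two-sided p-value ≈ 0.2383
Since p ≈ 0.2383 > α = 0.1, fail to reject H0; the data do not provide sufficient evidence against H0.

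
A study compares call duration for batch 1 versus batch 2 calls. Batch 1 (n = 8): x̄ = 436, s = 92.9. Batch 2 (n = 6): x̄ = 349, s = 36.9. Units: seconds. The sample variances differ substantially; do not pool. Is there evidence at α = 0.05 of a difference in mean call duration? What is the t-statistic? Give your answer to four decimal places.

2.4076

Let group 1 = batch 1, group 2 = batch 2. H0: μ_1 = μ_2; H1: μ_1 ≠ μ_2 (Welch's two-sample t-test, two-sided).
t = (x̄_1 − x̄_2)/√(s_1²/n_1 + s_2²/n_2) = (436 − 349)/√(92.9²/8 + 36.9²/6) = 2.4076
Welch–Satterthwaite df ≈ 9.66
Two-sided p-value ≈ 0.0376
Since p ≈ 0.0376 < α = 0.05, reject H0; the data support H1.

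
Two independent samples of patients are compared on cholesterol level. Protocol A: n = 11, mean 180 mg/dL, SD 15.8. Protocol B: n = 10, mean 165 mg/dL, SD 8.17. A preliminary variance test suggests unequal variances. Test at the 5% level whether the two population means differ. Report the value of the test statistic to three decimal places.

2.768

Let group 1 = protocol A, group 2 = protocol B. H0: μ_1 = μ_2; H1: μ_1 ≠ μ_2 (Welch's two-sample t-test, two-sided).
t = (x̄_1 − x̄_2)/√(s_1²/n_1 + s_2²/n_2) = (180 − 165)/√(15.8²/11 + 8.17²/10) = 2.768
Welch–Satterthwaite df ≈ 15.28
Two-sided p-value ≈ 0.014
Since p ≈ 0.014 < α = 0.05, reject H0; the data support H1.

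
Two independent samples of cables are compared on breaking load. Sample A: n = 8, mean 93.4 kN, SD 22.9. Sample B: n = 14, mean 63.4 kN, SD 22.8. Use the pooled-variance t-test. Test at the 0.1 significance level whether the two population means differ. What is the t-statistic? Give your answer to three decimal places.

Let group 1 = sample A, group 2 = sample B. H0: μ_1 = μ_2; H1: μ_1 ≠ μ_2 (two-sample pooled-variance t-test, two-sided).
s_p² = [(8−1)·22.9² + (14−1)·22.8²]/(8+14−2) = 521.44
t = (93.4 − 63.4)/√[521.44·(1/8 + 1/14)] = 2.964
df = n₁ + n₂ − 2 = 20
Two-sided p-value ≈ 0.0077
Since p ≈ 0.0077 < α = 0.1, reject H0; the data support H1.

2.964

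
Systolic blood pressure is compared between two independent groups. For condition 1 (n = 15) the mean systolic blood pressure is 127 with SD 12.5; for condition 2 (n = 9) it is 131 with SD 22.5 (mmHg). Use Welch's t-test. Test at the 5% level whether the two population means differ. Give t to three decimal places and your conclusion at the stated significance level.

Let group 1 = condition 1, group 2 = condition 2. H0: μ_1 = μ_2; H1: μ_1 ≠ μ_2 (Welch's two-sample t-test, two-sided).
t = (x̄_1 − x̄_2)/√(s_1²/n_1 + s_2²/n_2) = (127 − 131)/√(12.5²/15 + 22.5²/9) = -0.490
Welch–Satterthwaite df ≈ 11.02
Two-sided p-value ≈ 0.6338
Since p ≈ 0.6338 > α = 0.05, fail to reject H0; the data do not provide sufficient evidence against H0.

t = -0.490; fail to reject H0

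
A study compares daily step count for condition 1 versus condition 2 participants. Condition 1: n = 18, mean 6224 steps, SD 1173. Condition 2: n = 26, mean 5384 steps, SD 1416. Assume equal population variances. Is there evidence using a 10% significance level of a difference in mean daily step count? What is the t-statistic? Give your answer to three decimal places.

Let group 1 = condition 1, group 2 = condition 2. H0: μ_1 = μ_2; H1: μ_1 ≠ μ_2 (two-sample pooled-variance t-test, two-sided).
s_p² = [(18−1)·1173² + (26−1)·1416²]/(18+26−2) = 1750410
t = (6224 − 5384)/√[1750410·(1/18 + 1/26)] = 2.071
df = n₁ + n₂ − 2 = 42
Two-sided p-value ≈ 0.0446
Since p ≈ 0.0446 < α = 0.1, reject H0; the data support H1.

2.071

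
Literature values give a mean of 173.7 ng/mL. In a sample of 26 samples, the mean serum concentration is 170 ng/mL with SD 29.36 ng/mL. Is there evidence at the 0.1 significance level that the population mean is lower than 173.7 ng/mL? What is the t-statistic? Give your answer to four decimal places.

H0: μ = 173.7; H1: μ < 173.7 (one-sample t-test, left-tailed).
t = (x̄ − μ₀)/(s/√n) = (170 − 173.7)/(29.36/√26) = -0.6426
df = n − 1 = 25
p-value = P(T ≤ -0.6426) ≈ 0.2632
Since p ≈ 0.2632 > α = 0.1, fail to reject H0; the data do not provide sufficient evidence against H0.

-0.6426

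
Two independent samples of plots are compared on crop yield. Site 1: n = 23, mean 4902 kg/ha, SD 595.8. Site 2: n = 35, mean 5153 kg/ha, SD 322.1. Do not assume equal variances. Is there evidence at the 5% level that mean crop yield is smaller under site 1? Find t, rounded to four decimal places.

-1.8505

Let group 1 = site 1, group 2 = site 2. H0: μ_1 = μ_2; H1: μ_1 < μ_2 (Welch's two-sample t-test, left-tailed).
t = (x̄_1 − x̄_2)/√(s_1²/n_1 + s_2²/n_2) = (4902 − 5153)/√(595.8²/23 + 322.1²/35) = -1.8505
Welch–Satterthwaite df ≈ 30.53
p-value = P(T ≤ -1.8505) ≈ 0.037
Since p ≈ 0.037 < α = 0.05, reject H0; the data support H1.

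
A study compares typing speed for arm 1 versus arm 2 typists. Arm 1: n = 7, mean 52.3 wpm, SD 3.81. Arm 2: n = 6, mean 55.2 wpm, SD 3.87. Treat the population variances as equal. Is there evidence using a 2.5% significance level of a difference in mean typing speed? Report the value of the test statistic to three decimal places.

-1.358

Let group 1 = arm 1, group 2 = arm 2. H0: μ_1 = μ_2; H1: μ_1 ≠ μ_2 (two-sample pooled-variance t-test, two-sided).
s_p² = [(7−1)·3.81² + (6−1)·3.87²]/(7+6−2) = 14.7256
t = (52.3 − 55.2)/√[14.7256·(1/7 + 1/6)] = -1.358
df = n₁ + n₂ − 2 = 11
Two-sided p-value ≈ 0.202
Since p ≈ 0.202 > α = 0.025, fail to reject H0; the evidence is not statistically significant.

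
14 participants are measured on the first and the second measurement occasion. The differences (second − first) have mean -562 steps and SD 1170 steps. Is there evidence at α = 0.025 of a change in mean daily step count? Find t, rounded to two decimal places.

-1.80

H0: μ_d = 0; H1: μ_d ≠ 0 (paired t-test on the differences, two-sided).
t = d̄/(s_d/√n) = -562/(1170/√14) = -1.80
df = n − 1 = 13
Two-sided p-value ≈ 0.096
Since p ≈ 0.096 > α = 0.025, fail to reject H0; the data do not provide sufficient evidence against H0.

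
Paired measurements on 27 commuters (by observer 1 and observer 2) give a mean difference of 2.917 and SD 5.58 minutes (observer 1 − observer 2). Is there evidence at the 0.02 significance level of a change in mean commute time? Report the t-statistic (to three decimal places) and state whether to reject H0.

H0: μ_d = 0; H1: μ_d ≠ 0 (paired t-test on the differences, two-sided).
t = d̄/(s_d/√n) = 2.917/(5.58/√27) = 2.716
df = n − 1 = 26
Two-sided p-value ≈ 0.0116
Since p ≈ 0.0116 < α = 0.02, reject H0; the data support H1.

t = 2.716; reject H0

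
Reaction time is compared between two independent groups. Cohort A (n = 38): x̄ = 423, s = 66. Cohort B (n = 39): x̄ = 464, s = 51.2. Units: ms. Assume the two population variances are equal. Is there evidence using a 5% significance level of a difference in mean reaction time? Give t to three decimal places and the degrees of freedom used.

Let group 1 = cohort A, group 2 = cohort B. H0: μ_1 = μ_2; H1: μ_1 ≠ μ_2 (two-sample pooled-variance t-test, two-sided).
s_p² = [(38−1)·66² + (39−1)·51.2²]/(38+39−2) = 3477.16
t = (423 − 464)/√[3477.16·(1/38 + 1/39)] = -3.050
df = n₁ + n₂ − 2 = 75
Two-sided p-value ≈ 0.003
Since p ≈ 0.003 < α = 0.05, reject H0; the data support H1.

t = -3.050, df = 75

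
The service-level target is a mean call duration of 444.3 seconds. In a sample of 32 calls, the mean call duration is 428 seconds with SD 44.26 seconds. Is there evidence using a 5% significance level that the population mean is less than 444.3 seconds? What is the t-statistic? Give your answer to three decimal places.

-2.083

H0: μ = 444.3; H1: μ < 444.3 (one-sample t-test, left-tailed).
t = (x̄ − μ₀)/(s/√n) = (428 − 444.3)/(44.26/√32) = -2.083
df = n − 1 = 31
p-value = P(T ≤ -2.083) ≈ 0.023
Since p ≈ 0.023 < α = 0.05, reject H0; the evidence is statistically significant.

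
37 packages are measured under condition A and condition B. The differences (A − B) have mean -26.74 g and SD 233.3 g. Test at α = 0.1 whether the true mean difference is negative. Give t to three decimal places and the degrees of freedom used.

t = -0.697, df = 36

H0: μ_d = 0; H1: μ_d < 0 (paired t-test on the differences, left-tailed).
t = d̄/(s_d/√n) = -26.74/(233.3/√37) = -0.697
df = n − 1 = 36
p-value = P(T ≤ -0.697) ≈ 0.245
Since p ≈ 0.245 > α = 0.1, fail to reject H0; the data do not provide sufficient evidence against H0.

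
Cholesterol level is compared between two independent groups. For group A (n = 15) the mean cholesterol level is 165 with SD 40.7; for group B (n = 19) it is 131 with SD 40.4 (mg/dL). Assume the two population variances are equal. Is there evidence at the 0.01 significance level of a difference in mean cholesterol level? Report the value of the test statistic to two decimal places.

Let group 1 = group A, group 2 = group B. H0: μ_1 = μ_2; H1: μ_1 ≠ μ_2 (two-sample pooled-variance t-test, two-sided).
s_p² = [(15−1)·40.7² + (19−1)·40.4²]/(15+19−2) = 1642.8
t = (165 − 131)/√[1642.8·(1/15 + 1/19)] = 2.43
df = n₁ + n₂ − 2 = 32
Two-sided p-value ≈ 0.021
Since p ≈ 0.021 > α = 0.01, fail to reject H0; the data do not provide sufficient evidence against H0.

2.43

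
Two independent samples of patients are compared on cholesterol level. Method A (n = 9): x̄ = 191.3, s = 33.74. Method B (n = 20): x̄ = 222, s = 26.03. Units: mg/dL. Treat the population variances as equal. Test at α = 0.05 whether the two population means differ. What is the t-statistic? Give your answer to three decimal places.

Let group 1 = method A, group 2 = method B. H0: μ_1 = μ_2; H1: μ_1 ≠ μ_2 (two-sample pooled-variance t-test, two-sided).
s_p² = [(9−1)·33.74² + (20−1)·26.03²]/(9+20−2) = 814.102
t = (191.3 − 222)/√[814.102·(1/9 + 1/20)] = -2.681
df = n₁ + n₂ − 2 = 27
Two-sided p-value ≈ 0.012
Since p ≈ 0.012 < α = 0.05, reject H0; the data support H1.

-2.681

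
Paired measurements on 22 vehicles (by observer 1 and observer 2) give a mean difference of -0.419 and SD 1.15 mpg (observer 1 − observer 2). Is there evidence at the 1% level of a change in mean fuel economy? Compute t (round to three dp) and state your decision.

t = -1.709; fail to reject H0

H0: μ_d = 0; H1: μ_d ≠ 0 (paired t-test on the differences, two-sided).
t = d̄/(s_d/√n) = -0.419/(1.15/√22) = -1.709
df = n − 1 = 21
Two-sided p-value ≈ 0.102
Since p ≈ 0.102 > α = 0.01, fail to reject H0; the evidence is not statistically significant.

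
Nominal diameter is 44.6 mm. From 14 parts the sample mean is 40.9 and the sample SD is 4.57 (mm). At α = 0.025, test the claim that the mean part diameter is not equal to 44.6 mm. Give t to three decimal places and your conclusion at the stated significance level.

t = -3.029; reject H0

H0: μ = 44.6; H1: μ ≠ 44.6 (one-sample t-test, two-sided).
t = (x̄ − μ₀)/(s/√n) = (40.9 − 44.6)/(4.57/√14) = -3.029
df = n − 1 = 13
Two-sided p-value ≈ 0.010
Since p ≈ 0.010 < α = 0.025, reject H0; the data support H1.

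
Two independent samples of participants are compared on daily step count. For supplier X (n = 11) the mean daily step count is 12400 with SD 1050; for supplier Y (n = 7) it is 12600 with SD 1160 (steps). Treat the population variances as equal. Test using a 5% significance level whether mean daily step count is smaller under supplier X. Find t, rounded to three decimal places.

Let group 1 = supplier X, group 2 = supplier Y. H0: μ_1 = μ_2; H1: μ_1 < μ_2 (two-sample pooled-variance t-test, left-tailed).
s_p² = [(11−1)·1050² + (7−1)·1160²]/(11+7−2) = 1193660
t = (12400 − 12600)/√[1193660·(1/11 + 1/7)] = -0.379
df = n₁ + n₂ − 2 = 16
p-value = P(T ≤ -0.379) ≈ 0.355
Since p ≈ 0.355 > α = 0.05, fail to reject H0; the evidence is not statistically significant.

-0.379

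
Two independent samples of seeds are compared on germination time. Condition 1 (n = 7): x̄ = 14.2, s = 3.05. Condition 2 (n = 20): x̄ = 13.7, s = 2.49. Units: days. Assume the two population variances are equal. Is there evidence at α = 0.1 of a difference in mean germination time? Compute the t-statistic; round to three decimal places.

Let group 1 = condition 1, group 2 = condition 2. H0: μ_1 = μ_2; H1: μ_1 ≠ μ_2 (two-sample pooled-variance t-test, two-sided).
s_p² = [(7−1)·3.05² + (20−1)·2.49²]/(7+20−2) = 6.94468
t = (14.2 − 13.7)/√[6.94468·(1/7 + 1/20)] = 0.432
df = n₁ + n₂ − 2 = 25
Two-sided p-value ≈ 0.6694
Since p ≈ 0.6694 > α = 0.1, fail to reject H0; the data do not provide sufficient evidence against H0.

0.432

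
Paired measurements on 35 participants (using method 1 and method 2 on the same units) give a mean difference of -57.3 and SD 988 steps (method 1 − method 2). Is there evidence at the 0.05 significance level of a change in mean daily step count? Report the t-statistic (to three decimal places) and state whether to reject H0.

H0: μ_d = 0; H1: μ_d ≠ 0 (paired t-test on the differences, two-sided).
t = d̄/(s_d/√n) = -57.3/(988/√35) = -0.343
df = n − 1 = 34
Two-sided p-value ≈ 0.7336
Since p ≈ 0.7336 > α = 0.05, fail to reject H0; the data do not provide sufficient evidence against H0.

t = -0.343; fail to reject H0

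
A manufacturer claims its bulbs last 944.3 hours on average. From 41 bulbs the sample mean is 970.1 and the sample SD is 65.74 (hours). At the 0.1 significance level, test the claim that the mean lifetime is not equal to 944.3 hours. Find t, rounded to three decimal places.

2.513

H0: μ = 944.3; H1: μ ≠ 944.3 (one-sample t-test, two-sided).
t = (x̄ − μ₀)/(s/√n) = (970.1 − 944.3)/(65.74/√41) = 2.513
df = n − 1 = 40
Two-sided p-value ≈ 0.0161
Since p ≈ 0.0161 < α = 0.1, reject H0; the evidence is statistically significant.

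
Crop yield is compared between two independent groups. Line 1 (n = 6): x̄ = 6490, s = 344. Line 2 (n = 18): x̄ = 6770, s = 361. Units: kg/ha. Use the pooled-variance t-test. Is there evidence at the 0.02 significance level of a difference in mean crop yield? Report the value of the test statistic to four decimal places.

Let group 1 = line 1, group 2 = line 2. H0: μ_1 = μ_2; H1: μ_1 ≠ μ_2 (two-sample pooled-variance t-test, two-sided).
s_p² = [(6−1)·344² + (18−1)·361²]/(6+18−2) = 127597
t = (6490 − 6770)/√[127597·(1/6 + 1/18)] = -1.6628
df = n₁ + n₂ − 2 = 22
Two-sided p-value ≈ 0.111
Since p ≈ 0.111 > α = 0.02, fail to reject H0; the data do not provide sufficient evidence against H0.

-1.6628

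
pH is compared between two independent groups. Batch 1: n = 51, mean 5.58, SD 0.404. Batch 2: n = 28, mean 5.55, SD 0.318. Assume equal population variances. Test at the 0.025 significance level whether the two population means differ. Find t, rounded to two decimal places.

0.34

Let group 1 = batch 1, group 2 = batch 2. H0: μ_1 = μ_2; H1: μ_1 ≠ μ_2 (two-sample pooled-variance t-test, two-sided).
s_p² = [(51−1)·0.404² + (28−1)·0.318²]/(51+28−2) = 0.141443
t = (5.58 − 5.55)/√[0.141443·(1/51 + 1/28)] = 0.34
df = n₁ + n₂ − 2 = 77
Two-sided p-value ≈ 0.7354
Since p ≈ 0.7354 > α = 0.025, fail to reject H0; the evidence is not statistically significant.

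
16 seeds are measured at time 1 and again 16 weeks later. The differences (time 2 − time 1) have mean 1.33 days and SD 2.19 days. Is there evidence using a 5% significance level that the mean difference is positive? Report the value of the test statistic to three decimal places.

2.429

H0: μ_d = 0; H1: μ_d > 0 (paired t-test on the differences, right-tailed).
t = d̄/(s_d/√n) = 1.33/(2.19/√16) = 2.429
df = n − 1 = 15
p-value = P(T ≥ 2.429) ≈ 0.0141
Since p ≈ 0.0141 < α = 0.05, reject H0; the evidence is statistically significant.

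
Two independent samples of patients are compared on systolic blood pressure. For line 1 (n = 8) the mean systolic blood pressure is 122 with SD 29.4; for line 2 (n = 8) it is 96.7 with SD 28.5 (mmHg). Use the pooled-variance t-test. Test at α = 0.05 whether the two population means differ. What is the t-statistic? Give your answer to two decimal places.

Let group 1 = line 1, group 2 = line 2. H0: μ_1 = μ_2; H1: μ_1 ≠ μ_2 (two-sample pooled-variance t-test, two-sided).
s_p² = [(8−1)·29.4² + (8−1)·28.5²]/(8+8−2) = 838.305
t = (122 − 96.7)/√[838.305·(1/8 + 1/8)] = 1.75
df = n₁ + n₂ − 2 = 14
Two-sided p-value ≈ 0.102
Since p ≈ 0.102 > α = 0.05, fail to reject H0; the data do not provide sufficient evidence against H0.

1.75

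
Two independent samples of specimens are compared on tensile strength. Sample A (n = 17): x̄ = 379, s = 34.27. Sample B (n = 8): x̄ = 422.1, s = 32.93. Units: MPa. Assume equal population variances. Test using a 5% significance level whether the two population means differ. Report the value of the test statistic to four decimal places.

-2.9682

Let group 1 = sample A, group 2 = sample B. H0: μ_1 = μ_2; H1: μ_1 ≠ μ_2 (two-sample pooled-variance t-test, two-sided).
s_p² = [(17−1)·34.27² + (8−1)·32.93²]/(17+8−2) = 1147.03
t = (379 − 422.1)/√[1147.03·(1/17 + 1/8)] = -2.9682
df = n₁ + n₂ − 2 = 23
Two-sided p-value ≈ 0.007
Since p ≈ 0.007 < α = 0.05, reject H0; the evidence is statistically significant.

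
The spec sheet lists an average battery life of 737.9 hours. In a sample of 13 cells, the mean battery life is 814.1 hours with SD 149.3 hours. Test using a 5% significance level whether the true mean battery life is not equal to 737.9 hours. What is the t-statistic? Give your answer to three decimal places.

H0: μ = 737.9; H1: μ ≠ 737.9 (one-sample t-test, two-sided).
t = (x̄ − μ₀)/(s/√n) = (814.1 − 737.9)/(149.3/√13) = 1.840
df = n − 1 = 12
Two-sided p-value ≈ 0.0906
Since p ≈ 0.0906 > α = 0.05, fail to reject H0; the data do not provide sufficient evidence against H0.

1.840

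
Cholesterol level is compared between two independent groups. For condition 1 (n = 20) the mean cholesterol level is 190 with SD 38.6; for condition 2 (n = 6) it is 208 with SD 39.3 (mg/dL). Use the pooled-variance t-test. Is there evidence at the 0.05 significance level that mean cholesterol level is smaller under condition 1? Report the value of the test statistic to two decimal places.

-1.00

Let group 1 = condition 1, group 2 = condition 2. H0: μ_1 = μ_2; H1: μ_1 < μ_2 (two-sample pooled-variance t-test, left-tailed).
s_p² = [(20−1)·38.6² + (6−1)·39.3²]/(20+6−2) = 1501.32
t = (190 − 208)/√[1501.32·(1/20 + 1/6)] = -1.00
df = n₁ + n₂ − 2 = 24
p-value = P(T ≤ -1.00) ≈ 0.164
Since p ≈ 0.164 > α = 0.05, fail to reject H0; the data do not provide sufficient evidence against H0.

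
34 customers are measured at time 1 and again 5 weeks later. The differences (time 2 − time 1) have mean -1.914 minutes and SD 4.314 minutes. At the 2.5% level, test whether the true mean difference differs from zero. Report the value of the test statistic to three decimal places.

H0: μ_d = 0; H1: μ_d ≠ 0 (paired t-test on the differences, two-sided).
t = d̄/(s_d/√n) = -1.914/(4.314/√34) = -2.587
df = n − 1 = 33
Two-sided p-value ≈ 0.0143
Since p ≈ 0.0143 < α = 0.025, reject H0; the evidence is statistically significant.

-2.587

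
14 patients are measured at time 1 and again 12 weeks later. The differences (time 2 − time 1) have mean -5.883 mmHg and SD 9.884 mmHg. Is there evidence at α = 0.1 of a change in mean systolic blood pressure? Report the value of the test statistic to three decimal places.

-2.227

H0: μ_d = 0; H1: μ_d ≠ 0 (paired t-test on the differences, two-sided).
t = d̄/(s_d/√n) = -5.883/(9.884/√14) = -2.227
df = n − 1 = 13
Two-sided p-value ≈ 0.044
Since p ≈ 0.044 < α = 0.1, reject H0; the data support H1.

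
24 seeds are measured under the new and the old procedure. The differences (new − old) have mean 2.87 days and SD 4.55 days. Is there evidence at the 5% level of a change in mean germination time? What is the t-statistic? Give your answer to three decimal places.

3.090

H0: μ_d = 0; H1: μ_d ≠ 0 (paired t-test on the differences, two-sided).
t = d̄/(s_d/√n) = 2.87/(4.55/√24) = 3.090
df = n − 1 = 23
Two-sided p-value ≈ 0.005
Since p ≈ 0.005 < α = 0.05, reject H0; the data support H1.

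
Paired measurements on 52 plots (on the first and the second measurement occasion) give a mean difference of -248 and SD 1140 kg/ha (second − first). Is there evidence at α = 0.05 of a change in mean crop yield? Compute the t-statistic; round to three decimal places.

H0: μ_d = 0; H1: μ_d ≠ 0 (paired t-test on the differences, two-sided).
t = d̄/(s_d/√n) = -248/(1140/√52) = -1.569
df = n − 1 = 51
Two-sided p-value ≈ 0.1229
Since p ≈ 0.1229 > α = 0.05, fail to reject H0; the data do not provide sufficient evidence against H0.

-1.569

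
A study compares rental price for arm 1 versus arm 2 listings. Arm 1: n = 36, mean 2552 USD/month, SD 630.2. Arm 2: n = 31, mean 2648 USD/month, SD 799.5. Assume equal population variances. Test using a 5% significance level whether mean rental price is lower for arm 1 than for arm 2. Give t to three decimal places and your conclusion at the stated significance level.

t = -0.549; fail to reject H0

Let group 1 = arm 1, group 2 = arm 2. H0: μ_1 = μ_2; H1: μ_1 < μ_2 (two-sample pooled-variance t-test, left-tailed).
s_p² = [(36−1)·630.2² + (31−1)·799.5²]/(36+31−2) = 508867
t = (2552 − 2648)/√[508867·(1/36 + 1/31)] = -0.549
df = n₁ + n₂ − 2 = 65
p-value = P(T ≤ -0.549) ≈ 0.292
Since p ≈ 0.292 > α = 0.05, fail to reject H0; the data do not provide sufficient evidence against H0.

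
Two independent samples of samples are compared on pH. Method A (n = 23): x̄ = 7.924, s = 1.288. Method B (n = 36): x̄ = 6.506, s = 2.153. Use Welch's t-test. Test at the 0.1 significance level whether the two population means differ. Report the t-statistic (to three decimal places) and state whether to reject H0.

t = 3.164; reject H0

Let group 1 = method A, group 2 = method B. H0: μ_1 = μ_2; H1: μ_1 ≠ μ_2 (Welch's two-sample t-test, two-sided).
t = (x̄_1 − x̄_2)/√(s_1²/n_1 + s_2²/n_2) = (7.924 − 6.506)/√(1.288²/23 + 2.153²/36) = 3.164
Welch–Satterthwaite df ≈ 56.83
Two-sided p-value ≈ 0.0025
Since p ≈ 0.0025 < α = 0.1, reject H0; the data support H1.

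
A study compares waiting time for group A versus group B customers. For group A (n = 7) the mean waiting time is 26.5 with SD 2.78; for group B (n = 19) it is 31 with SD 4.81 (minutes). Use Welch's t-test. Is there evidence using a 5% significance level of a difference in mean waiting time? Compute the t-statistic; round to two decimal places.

Let group 1 = group A, group 2 = group B. H0: μ_1 = μ_2; H1: μ_1 ≠ μ_2 (Welch's two-sample t-test, two-sided).
t = (x̄_1 − x̄_2)/√(s_1²/n_1 + s_2²/n_2) = (26.5 − 31)/√(2.78²/7 + 4.81²/19) = -2.95
Welch–Satterthwaite df ≈ 18.88
Two-sided p-value ≈ 0.0082
Since p ≈ 0.0082 < α = 0.05, reject H0; the data support H1.

-2.95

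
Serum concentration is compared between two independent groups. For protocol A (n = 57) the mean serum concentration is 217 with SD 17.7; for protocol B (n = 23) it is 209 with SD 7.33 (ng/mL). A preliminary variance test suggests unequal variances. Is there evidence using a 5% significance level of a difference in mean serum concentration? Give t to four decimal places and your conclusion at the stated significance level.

Let group 1 = protocol A, group 2 = protocol B. H0: μ_1 = μ_2; H1: μ_1 ≠ μ_2 (Welch's two-sample t-test, two-sided).
t = (x̄_1 − x̄_2)/√(s_1²/n_1 + s_2²/n_2) = (217 − 209)/√(17.7²/57 + 7.33²/23) = 2.8585
Welch–Satterthwaite df ≈ 77.90
Two-sided p-value ≈ 0.005
Since p ≈ 0.005 < α = 0.05, reject H0; the evidence is statistically significant.

t = 2.8585; reject H0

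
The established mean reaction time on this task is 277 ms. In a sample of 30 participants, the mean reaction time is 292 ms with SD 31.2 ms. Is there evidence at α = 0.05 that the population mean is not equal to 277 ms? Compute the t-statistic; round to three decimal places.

2.633

H0: μ = 277; H1: μ ≠ 277 (one-sample t-test, two-sided).
t = (x̄ − μ₀)/(s/√n) = (292 − 277)/(31.2/√30) = 2.633
df = n − 1 = 29
Two-sided p-value ≈ 0.013
Since p ≈ 0.013 < α = 0.05, reject H0; the evidence is statistically significant.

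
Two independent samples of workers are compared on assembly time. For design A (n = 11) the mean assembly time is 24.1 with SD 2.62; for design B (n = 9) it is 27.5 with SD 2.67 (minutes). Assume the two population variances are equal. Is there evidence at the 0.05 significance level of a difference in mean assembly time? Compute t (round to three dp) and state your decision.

t = -2.863; reject H0

Let group 1 = design A, group 2 = design B. H0: μ_1 = μ_2; H1: μ_1 ≠ μ_2 (two-sample pooled-variance t-test, two-sided).
s_p² = [(11−1)·2.62² + (9−1)·2.67²]/(11+9−2) = 6.98196
t = (24.1 − 27.5)/√[6.98196·(1/11 + 1/9)] = -2.863
df = n₁ + n₂ − 2 = 18
Two-sided p-value ≈ 0.0103
Since p ≈ 0.0103 < α = 0.05, reject H0; the evidence is statistically significant.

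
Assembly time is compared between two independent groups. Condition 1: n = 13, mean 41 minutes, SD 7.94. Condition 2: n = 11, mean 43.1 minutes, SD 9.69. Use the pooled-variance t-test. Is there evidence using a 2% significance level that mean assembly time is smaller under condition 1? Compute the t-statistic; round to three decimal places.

Let group 1 = condition 1, group 2 = condition 2. H0: μ_1 = μ_2; H1: μ_1 < μ_2 (two-sample pooled-variance t-test, left-tailed).
s_p² = [(13−1)·7.94² + (11−1)·9.69²]/(13+11−2) = 77.0675
t = (41 − 43.1)/√[77.0675·(1/13 + 1/11)] = -0.584
df = n₁ + n₂ − 2 = 22
p-value = P(T ≤ -0.584) ≈ 0.2826
Since p ≈ 0.2826 > α = 0.02, fail to reject H0; the evidence is not statistically significant.

-0.584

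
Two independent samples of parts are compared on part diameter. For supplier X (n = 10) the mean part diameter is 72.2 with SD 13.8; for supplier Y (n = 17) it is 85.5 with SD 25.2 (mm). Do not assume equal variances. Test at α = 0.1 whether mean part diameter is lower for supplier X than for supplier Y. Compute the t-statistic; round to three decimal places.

Let group 1 = supplier X, group 2 = supplier Y. H0: μ_1 = μ_2; H1: μ_1 < μ_2 (Welch's two-sample t-test, left-tailed).
t = (x̄_1 − x̄_2)/√(s_1²/n_1 + s_2²/n_2) = (72.2 − 85.5)/√(13.8²/10 + 25.2²/17) = -1.771
Welch–Satterthwaite df ≈ 24.95
p-value = P(T ≤ -1.771) ≈ 0.0444
Since p ≈ 0.0444 < α = 0.1, reject H0; the evidence is statistically significant.

-1.771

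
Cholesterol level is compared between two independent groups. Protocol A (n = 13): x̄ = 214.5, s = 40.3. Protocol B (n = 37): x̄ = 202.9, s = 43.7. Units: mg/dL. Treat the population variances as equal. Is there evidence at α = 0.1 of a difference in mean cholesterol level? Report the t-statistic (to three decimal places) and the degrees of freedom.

Let group 1 = protocol A, group 2 = protocol B. H0: μ_1 = μ_2; H1: μ_1 ≠ μ_2 (two-sample pooled-variance t-test, two-sided).
s_p² = [(13−1)·40.3² + (37−1)·43.7²]/(13+37−2) = 1838.29
t = (214.5 − 202.9)/√[1838.29·(1/13 + 1/37)] = 0.839
df = n₁ + n₂ − 2 = 48
Two-sided p-value ≈ 0.4055
Since p ≈ 0.4055 > α = 0.1, fail to reject H0; the evidence is not statistically significant.

t = 0.839, df = 48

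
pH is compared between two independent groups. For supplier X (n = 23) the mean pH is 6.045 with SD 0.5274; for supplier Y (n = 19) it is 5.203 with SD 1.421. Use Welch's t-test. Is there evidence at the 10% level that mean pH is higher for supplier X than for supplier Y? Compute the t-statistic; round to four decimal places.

Let group 1 = supplier X, group 2 = supplier Y. H0: μ_1 = μ_2; H1: μ_1 > μ_2 (Welch's two-sample t-test, right-tailed).
t = (x̄_1 − x̄_2)/√(s_1²/n_1 + s_2²/n_2) = (6.045 − 5.203)/√(0.5274²/23 + 1.421²/19) = 2.4473
Welch–Satterthwaite df ≈ 22.10
p-value = P(T ≥ 2.4473) ≈ 0.011
Since p ≈ 0.011 < α = 0.1, reject H0; the data support H1.

2.4473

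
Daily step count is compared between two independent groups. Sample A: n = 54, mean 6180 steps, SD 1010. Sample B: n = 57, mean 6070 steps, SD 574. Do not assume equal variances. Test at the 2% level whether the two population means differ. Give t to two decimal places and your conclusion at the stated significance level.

t = 0.70; fail to reject H0

Let group 1 = sample A, group 2 = sample B. H0: μ_1 = μ_2; H1: μ_1 ≠ μ_2 (Welch's two-sample t-test, two-sided).
t = (x̄_1 − x̄_2)/√(s_1²/n_1 + s_2²/n_2) = (6180 − 6070)/√(1010²/54 + 574²/57) = 0.70
Welch–Satterthwaite df ≈ 83.04
Two-sided p-value ≈ 0.4857
Since p ≈ 0.4857 > α = 0.02, fail to reject H0; the evidence is not statistically significant.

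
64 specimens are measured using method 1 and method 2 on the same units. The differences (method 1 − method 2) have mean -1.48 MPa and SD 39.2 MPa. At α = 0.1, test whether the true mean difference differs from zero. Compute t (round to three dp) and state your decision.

H0: μ_d = 0; H1: μ_d ≠ 0 (paired t-test on the differences, two-sided).
t = d̄/(s_d/√n) = -1.48/(39.2/√64) = -0.302
df = n − 1 = 63
Two-sided p-value ≈ 0.7636
Since p ≈ 0.7636 > α = 0.1, fail to reject H0; the data do not provide sufficient evidence against H0.

t = -0.302; fail to reject H0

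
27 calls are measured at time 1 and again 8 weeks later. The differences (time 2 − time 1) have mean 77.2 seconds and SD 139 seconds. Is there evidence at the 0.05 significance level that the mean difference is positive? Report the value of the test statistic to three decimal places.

H0: μ_d = 0; H1: μ_d > 0 (paired t-test on the differences, right-tailed).
t = d̄/(s_d/√n) = 77.2/(139/√27) = 2.886
df = n − 1 = 26
p-value = P(T ≥ 2.886) ≈ 0.004
Since p ≈ 0.004 < α = 0.05, reject H0; the data support H1.

2.886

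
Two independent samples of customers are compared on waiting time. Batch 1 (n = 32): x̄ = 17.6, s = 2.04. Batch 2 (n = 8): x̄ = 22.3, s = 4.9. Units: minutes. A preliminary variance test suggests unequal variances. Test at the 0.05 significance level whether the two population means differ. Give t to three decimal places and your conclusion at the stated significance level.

t = -2.656; reject H0

Let group 1 = batch 1, group 2 = batch 2. H0: μ_1 = μ_2; H1: μ_1 ≠ μ_2 (Welch's two-sample t-test, two-sided).
t = (x̄_1 − x̄_2)/√(s_1²/n_1 + s_2²/n_2) = (17.6 − 22.3)/√(2.04²/32 + 4.9²/8) = -2.656
Welch–Satterthwaite df ≈ 7.62
Two-sided p-value ≈ 0.0303
Since p ≈ 0.0303 < α = 0.05, reject H0; the data support H1.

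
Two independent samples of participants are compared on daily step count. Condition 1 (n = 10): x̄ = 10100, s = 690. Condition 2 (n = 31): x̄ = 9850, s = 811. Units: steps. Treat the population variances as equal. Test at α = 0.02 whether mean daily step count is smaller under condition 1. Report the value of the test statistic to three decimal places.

Let group 1 = condition 1, group 2 = condition 2. H0: μ_1 = μ_2; H1: μ_1 < μ_2 (two-sample pooled-variance t-test, left-tailed).
s_p² = [(10−1)·690² + (31−1)·811²]/(10+31−2) = 615808
t = (10100 − 9850)/√[615808·(1/10 + 1/31)] = 0.876
df = n₁ + n₂ − 2 = 39
p-value = P(T ≤ 0.876) ≈ 0.807
Since p ≈ 0.807 > α = 0.02, fail to reject H0; the evidence is not statistically significant.

0.876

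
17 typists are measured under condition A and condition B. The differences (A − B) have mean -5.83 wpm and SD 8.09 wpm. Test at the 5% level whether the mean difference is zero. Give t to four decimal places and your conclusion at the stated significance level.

H0: μ_d = 0; H1: μ_d ≠ 0 (paired t-test on the differences, two-sided).
t = d̄/(s_d/√n) = -5.83/(8.09/√17) = -2.9713
df = n − 1 = 16
Two-sided p-value ≈ 0.009
Since p ≈ 0.009 < α = 0.05, reject H0; the data support H1.

t = -2.9713; reject H0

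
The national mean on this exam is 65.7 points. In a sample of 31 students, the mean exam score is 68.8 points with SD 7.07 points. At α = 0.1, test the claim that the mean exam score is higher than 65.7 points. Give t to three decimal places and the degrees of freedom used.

H0: μ = 65.7; H1: μ > 65.7 (one-sample t-test, right-tailed).
t = (x̄ − μ₀)/(s/√n) = (68.8 − 65.7)/(7.07/√31) = 2.441
df = n − 1 = 30
p-value = P(T ≥ 2.441) ≈ 0.0104
Since p ≈ 0.0104 < α = 0.1, reject H0; the evidence is statistically significant.

t = 2.441, df = 30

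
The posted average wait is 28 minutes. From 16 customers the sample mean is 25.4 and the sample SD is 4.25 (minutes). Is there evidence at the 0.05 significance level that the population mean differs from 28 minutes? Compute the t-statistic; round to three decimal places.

-2.447

H0: μ = 28; H1: μ ≠ 28 (one-sample t-test, two-sided).
t = (x̄ − μ₀)/(s/√n) = (25.4 − 28)/(4.25/√16) = -2.447
df = n − 1 = 15
Two-sided p-value ≈ 0.027
Since p ≈ 0.027 < α = 0.05, reject H0; the evidence is statistically significant.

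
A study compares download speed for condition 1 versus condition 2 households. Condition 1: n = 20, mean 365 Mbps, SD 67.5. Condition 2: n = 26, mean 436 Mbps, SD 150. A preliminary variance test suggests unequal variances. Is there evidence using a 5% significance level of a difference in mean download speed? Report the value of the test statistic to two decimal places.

Let group 1 = condition 1, group 2 = condition 2. H0: μ_1 = μ_2; H1: μ_1 ≠ μ_2 (Welch's two-sample t-test, two-sided).
t = (x̄_1 − x̄_2)/√(s_1²/n_1 + s_2²/n_2) = (365 − 436)/√(67.5²/20 + 150²/26) = -2.15
Welch–Satterthwaite df ≈ 36.56
Two-sided p-value ≈ 0.0385
Since p ≈ 0.0385 < α = 0.05, reject H0; the evidence is statistically significant.

-2.15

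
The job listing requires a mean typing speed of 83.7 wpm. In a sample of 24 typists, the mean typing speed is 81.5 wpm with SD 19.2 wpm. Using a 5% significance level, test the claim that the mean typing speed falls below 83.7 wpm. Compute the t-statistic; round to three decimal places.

H0: μ = 83.7; H1: μ < 83.7 (one-sample t-test, left-tailed).
t = (x̄ − μ₀)/(s/√n) = (81.5 − 83.7)/(19.2/√24) = -0.561
df = n − 1 = 23
p-value = P(T ≤ -0.561) ≈ 0.290
Since p ≈ 0.290 > α = 0.05, fail to reject H0; the data do not provide sufficient evidence against H0.

-0.561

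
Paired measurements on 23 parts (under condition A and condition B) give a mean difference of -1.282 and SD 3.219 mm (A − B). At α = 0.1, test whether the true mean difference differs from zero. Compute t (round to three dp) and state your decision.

t = -1.910; reject H0

H0: μ_d = 0; H1: μ_d ≠ 0 (paired t-test on the differences, two-sided).
t = d̄/(s_d/√n) = -1.282/(3.219/√23) = -1.910
df = n − 1 = 22
Two-sided p-value ≈ 0.0693
Since p ≈ 0.0693 < α = 0.1, reject H0; the data support H1.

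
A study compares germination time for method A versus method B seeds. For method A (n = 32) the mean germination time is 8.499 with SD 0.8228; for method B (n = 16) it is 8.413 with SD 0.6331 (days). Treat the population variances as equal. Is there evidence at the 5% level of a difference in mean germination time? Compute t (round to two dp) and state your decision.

Let group 1 = method A, group 2 = method B. H0: μ_1 = μ_2; H1: μ_1 ≠ μ_2 (two-sample pooled-variance t-test, two-sided).
s_p² = [(32−1)·0.8228² + (16−1)·0.6331²]/(32+16−2) = 0.58694
t = (8.499 − 8.413)/√[0.58694·(1/32 + 1/16)] = 0.37
df = n₁ + n₂ − 2 = 46
Two-sided p-value ≈ 0.7156
Since p ≈ 0.7156 > α = 0.05, fail to reject H0; the data do not provide sufficient evidence against H0.

t = 0.37; fail to reject H0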